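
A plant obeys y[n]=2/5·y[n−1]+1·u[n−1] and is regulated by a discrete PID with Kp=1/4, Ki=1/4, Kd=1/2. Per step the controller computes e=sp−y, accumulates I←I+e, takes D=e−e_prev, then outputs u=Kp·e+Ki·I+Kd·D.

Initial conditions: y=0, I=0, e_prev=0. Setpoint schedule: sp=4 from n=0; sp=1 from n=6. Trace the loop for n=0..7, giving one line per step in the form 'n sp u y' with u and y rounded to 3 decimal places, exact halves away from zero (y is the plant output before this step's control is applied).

(exact arithmetic carried between steps; '≈' marks a value shown rounded to 6 d.p. or computed from one; I and e_prev carry over from the previous line; the table rounds u and y to 3 d.p., halves away from zero)
n=0: y=0, sp=4, e=sp−y=4; I=4, D=e−e_prev=4; u=1/4·4+1/4·4+1/2·4=4; next y=2/5·0+1·4=4
n=1: y=4, sp=4, e=sp−y=0; I=4, D=e−e_prev=-4; u=1/4·0+1/4·4+1/2·(-4)=-1; next y=2/5·4+1·(-1)=0.6
n=2: y=0.6, sp=4, e=sp−y=3.4; I=7.4, D=e−e_prev=3.4; u=1/4·3.4+1/4·7.4+1/2·3.4=4.4; next y=2/5·0.6+1·4.4=4.64
n=3: y=4.64, sp=4, e=sp−y=-0.64; I=6.76, D=e−e_prev=-4.04; u=1/4·(-0.64)+1/4·6.76+1/2·(-4.04)=-0.49; next y=2/5·4.64+1·(-0.49)=1.366
n=4: y=1.366, sp=4, e=sp−y=2.634; I=9.394, D=e−e_prev=3.274; u=1/4·2.634+1/4·9.394+1/2·3.274=4.644; next y=2/5·1.366+1·4.644=5.1904
n=5: y=5.1904, sp=4, e=sp−y=-1.1904; I=8.2036, D=e−e_prev=-3.8244; u=1/4·(-1.1904)+1/4·8.2036+1/2·(-3.8244)=-0.1589; next y=2/5·5.1904+1·(-0.1589)=1.91726
n=6: y=1.91726, sp=1, e=sp−y=-0.91726; I=7.28634, D=e−e_prev=0.27314; u=1/4·(-0.91726)+1/4·7.28634+1/2·0.27314=1.72884; next y=2/5·1.91726+1·1.72884=2.495744
n=7: y=2.495744, sp=1, e=sp−y=-1.495744; I=5.790596, D=e−e_prev=-0.578484; u=1/4·(-1.495744)+1/4·5.790596+1/2·(-0.578484)=0.784471; next y=2/5·2.495744+1·0.784471≈1.782769

0 4 4.000 0.000
1 4 -1.000 4.000
2 4 4.400 0.600
3 4 -0.490 4.640
4 4 4.644 1.366
5 4 -0.159 5.190
6 1 1.729 1.917
7 1 0.784 2.496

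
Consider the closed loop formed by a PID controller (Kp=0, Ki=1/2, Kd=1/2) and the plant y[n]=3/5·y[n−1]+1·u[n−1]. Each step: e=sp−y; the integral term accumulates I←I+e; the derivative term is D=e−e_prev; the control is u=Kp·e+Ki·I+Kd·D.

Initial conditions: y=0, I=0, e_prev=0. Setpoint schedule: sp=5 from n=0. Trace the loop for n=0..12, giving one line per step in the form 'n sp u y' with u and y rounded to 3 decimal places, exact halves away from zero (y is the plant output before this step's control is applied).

0 5 5.000 0.000
1 5 0.000 5.000
2 5 4.500 3.000
3 5 1.200 6.300
4 5 3.520 4.980
5 5 1.342 6.508
6 5 2.613 5.247
7 5 1.345 5.761
8 5 2.181 4.801
9 5 1.540 5.062
10 5 2.124 4.577
11 5 1.800 4.870
12 5 2.160 4.722

(exact arithmetic carried between steps; '≈' marks a value shown rounded to 6 d.p. or computed from one; I and e_prev carry over from the previous line; the table rounds u and y to 3 d.p., halves away from zero)
n=0: y=0, sp=5, e=sp−y=5; I=5, D=e−e_prev=5; u=0·5+1/2·5+1/2·5=5; next y=3/5·0+1·5=5
n=1: y=5, sp=5, e=sp−y=0; I=5, D=e−e_prev=-5; u=0·0+1/2·5+1/2·(-5)=0; next y=3/5·5+1·0=3
n=2: y=3, sp=5, e=sp−y=2; I=7, D=e−e_prev=2; u=0·2+1/2·7+1/2·2=4.5; next y=3/5·3+1·4.5=6.3
n=3: y=6.3, sp=5, e=sp−y=-1.3; I=5.7, D=e−e_prev=-3.3; u=0·(-1.3)+1/2·5.7+1/2·(-3.3)=1.2; next y=3/5·6.3+1·1.2=4.98
n=4: y=4.98, sp=5, e=sp−y=0.02; I=5.72, D=e−e_prev=1.32; u=0·0.02+1/2·5.72+1/2·1.32=3.52; next y=3/5·4.98+1·3.52=6.508
n=5: y=6.508, sp=5, e=sp−y=-1.508; I=4.212, D=e−e_prev=-1.528; u=0·(-1.508)+1/2·4.212+1/2·(-1.528)=1.342; next y=3/5·6.508+1·1.342=5.2468
n=6: y=5.2468, sp=5, e=sp−y=-0.2468; I=3.9652, D=e−e_prev=1.2612; u=0·(-0.2468)+1/2·3.9652+1/2·1.2612=2.6132; next y=3/5·5.2468+1·2.6132=5.76128
n=7: y=5.76128, sp=5, e=sp−y=-0.76128; I=3.20392, D=e−e_prev=-0.51448; u=0·(-0.76128)+1/2·3.20392+1/2·(-0.51448)=1.34472; next y=3/5·5.76128+1·1.34472=4.801488
n=8: y=4.801488, sp=5, e=sp−y=0.198512; I=3.402432, D=e−e_prev=0.959792; u=0·0.198512+1/2·3.402432+1/2·0.959792=2.181112; next y=3/5·4.801488+1·2.181112≈5.062005
n=9: y≈5.062005, sp=5, e=sp−y≈-0.062005; I≈3.340427, D=e−e_prev≈-0.260517; u=0·(-0.062005)+1/2·3.340427+1/2·(-0.260517)≈1.539955; next y=3/5·5.062005+1·1.539955≈4.577158
n=10: y≈4.577158, sp=5, e=sp−y≈0.422842; I≈3.763269, D=e−e_prev≈0.484847; u=0·0.422842+1/2·3.763269+1/2·0.484847≈2.124058; next y=3/5·4.577158+1·2.124058≈4.870353
n=11: y≈4.870353, sp=5, e=sp−y≈0.129647; I≈3.892916, D=e−e_prev≈-0.293195; u=0·0.129647+1/2·3.892916+1/2·(-0.293195)≈1.799861; next y=3/5·4.870353+1·1.799861≈4.722072
n=12: y≈4.722072, sp=5, e=sp−y≈0.277928; I≈4.170844, D=e−e_prev≈0.148280; u=0·0.277928+1/2·4.170844+1/2·0.148280≈2.159562; next y=3/5·4.722072+1·2.159562≈4.992806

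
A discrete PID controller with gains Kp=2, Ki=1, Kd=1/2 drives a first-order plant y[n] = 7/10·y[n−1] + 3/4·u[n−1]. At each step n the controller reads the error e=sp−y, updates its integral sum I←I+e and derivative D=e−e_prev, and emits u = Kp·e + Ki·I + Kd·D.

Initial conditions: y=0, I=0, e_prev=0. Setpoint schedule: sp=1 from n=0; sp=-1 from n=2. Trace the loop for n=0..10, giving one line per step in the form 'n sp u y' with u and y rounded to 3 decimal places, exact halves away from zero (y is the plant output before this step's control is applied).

(exact arithmetic carried between steps; '≈' marks a value shown rounded to 6 d.p. or computed from one; I and e_prev carry over from the previous line; the table rounds u and y to 3 d.p., halves away from zero)
n=0: y=0, sp=1, e=sp−y=1; I=1, D=e−e_prev=1; u=2·1+1·1+1/2·1=3.5; next y=7/10·0+3/4·3.5=2.625
n=1: y=2.625, sp=1, e=sp−y=-1.625; I=-0.625, D=e−e_prev=-2.625; u=2·(-1.625)+1·(-0.625)+1/2·(-2.625)=-5.1875; next y=7/10·2.625+3/4·(-5.1875)=-2.053125
n=2: y=-2.053125, sp=-1, e=sp−y=1.053125; I=0.428125, D=e−e_prev=2.678125; u=2·1.053125+1·0.428125+1/2·2.678125≈3.873438; next y=7/10·(-2.053125)+3/4·3.873438≈1.467891
n=3: y≈1.467891, sp=-1, e=sp−y≈-2.467891; I≈-2.039766, D=e−e_prev≈-3.521016; u=2·(-2.467891)+1·(-2.039766)+1/2·(-3.521016)≈-8.736055; next y=7/10·1.467891+3/4·(-8.736055)≈-5.524518
n=4: y≈-5.524518, sp=-1, e=sp−y≈4.524518; I≈2.484752, D=e−e_prev≈6.992408; u=2·4.524518+1·2.484752+1/2·6.992408≈15.029991; next y=7/10·(-5.524518)+3/4·15.029991≈7.405331
n=5: y≈7.405331, sp=-1, e=sp−y≈-8.405331; I≈-5.920579, D=e−e_prev≈-12.929849; u=2·(-8.405331)+1·(-5.920579)+1/2·(-12.929849)≈-29.196166; next y=7/10·7.405331+3/4·(-29.196166)≈-16.713393
n=6: y≈-16.713393, sp=-1, e=sp−y≈15.713393; I≈9.792813, D=e−e_prev≈24.118724; u=2·15.713393+1·9.792813+1/2·24.118724≈53.278960; next y=7/10·(-16.713393)+3/4·53.278960≈28.259845
n=7: y≈28.259845, sp=-1, e=sp−y≈-29.259845; I≈-19.467032, D=e−e_prev≈-44.973238; u=2·(-29.259845)+1·(-19.467032)+1/2·(-44.973238)≈-100.473342; next y=7/10·28.259845+3/4·(-100.473342)≈-55.573115
n=8: y≈-55.573115, sp=-1, e=sp−y≈54.573115; I≈35.106082, D=e−e_prev≈83.832960; u=2·54.573115+1·35.106082+1/2·83.832960≈186.168791; next y=7/10·(-55.573115)+3/4·186.168791≈100.725413
n=9: y≈100.725413, sp=-1, e=sp−y≈-101.725413; I≈-66.619331, D=e−e_prev≈-156.298528; u=2·(-101.725413)+1·(-66.619331)+1/2·(-156.298528)≈-348.219422; next y=7/10·100.725413+3/4·(-348.219422)≈-190.656777
n=10: y≈-190.656777, sp=-1, e=sp−y≈189.656777; I≈123.037446, D=e−e_prev≈291.382190; u=2·189.656777+1·123.037446+1/2·291.382190≈648.042095; next y=7/10·(-190.656777)+3/4·648.042095≈352.571827

0 1 3.500 0.000
1 1 -5.188 2.625
2 -1 3.873 -2.053
3 -1 -8.736 1.468
4 -1 15.030 -5.525
5 -1 -29.196 7.405
6 -1 53.279 -16.713
7 -1 -100.473 28.260
8 -1 186.169 -55.573
9 -1 -348.219 100.725
10 -1 648.042 -190.657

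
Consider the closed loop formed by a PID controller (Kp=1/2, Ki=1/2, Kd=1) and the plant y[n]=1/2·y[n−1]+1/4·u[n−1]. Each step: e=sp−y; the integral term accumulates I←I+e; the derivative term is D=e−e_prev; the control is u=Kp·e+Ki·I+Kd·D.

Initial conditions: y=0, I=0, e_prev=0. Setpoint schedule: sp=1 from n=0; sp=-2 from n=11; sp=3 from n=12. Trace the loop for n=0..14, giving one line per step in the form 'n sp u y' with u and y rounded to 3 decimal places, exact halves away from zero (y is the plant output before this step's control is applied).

0 1 2.000 0.000
1 1 0.500 0.500
2 1 1.500 0.375
3 1 1.313 0.563
4 1 1.625 0.609
5 1 1.664 0.711
6 1 1.789 0.771
7 1 1.841 0.833
8 1 1.898 0.877
9 1 1.931 0.913
10 1 1.958 0.939
11 -2 -4.025 0.959
12 3 10.487 -0.527
13 3 -0.006 2.358
14 3 5.562 1.178

(exact arithmetic carried between steps; '≈' marks a value shown rounded to 6 d.p. or computed from one; I and e_prev carry over from the previous line; the table rounds u and y to 3 d.p., halves away from zero)
n=0: y=0, sp=1, e=sp−y=1; I=1, D=e−e_prev=1; u=1/2·1+1/2·1+1·1=2; next y=1/2·0+1/4·2=0.5
n=1: y=0.5, sp=1, e=sp−y=0.5; I=1.5, D=e−e_prev=-0.5; u=1/2·0.5+1/2·1.5+1·(-0.5)=0.5; next y=1/2·0.5+1/4·0.5=0.375
n=2: y=0.375, sp=1, e=sp−y=0.625; I=2.125, D=e−e_prev=0.125; u=1/2·0.625+1/2·2.125+1·0.125=1.5; next y=1/2·0.375+1/4·1.5=0.5625
n=3: y=0.5625, sp=1, e=sp−y=0.4375; I=2.5625, D=e−e_prev=-0.1875; u=1/2·0.4375+1/2·2.5625+1·(-0.1875)=1.3125; next y=1/2·0.5625+1/4·1.3125=0.609375
n=4: y=0.609375, sp=1, e=sp−y=0.390625; I=2.953125, D=e−e_prev=-0.046875; u=1/2·0.390625+1/2·2.953125+1·(-0.046875)=1.625; next y=1/2·0.609375+1/4·1.625≈0.710938
n=5: y≈0.710938, sp=1, e=sp−y≈0.289063; I≈3.242188, D=e−e_prev≈-0.101563; u=1/2·0.289063+1/2·3.242188+1·(-0.101563)≈1.664063; next y=1/2·0.710938+1/4·1.664063≈0.771484
n=6: y≈0.771484, sp=1, e=sp−y≈0.228516; I≈3.470703, D=e−e_prev≈-0.060547; u=1/2·0.228516+1/2·3.470703+1·(-0.060547)≈1.789063; next y=1/2·0.771484+1/4·1.789063≈0.833008
n=7: y≈0.833008, sp=1, e=sp−y≈0.166992; I≈3.637695, D=e−e_prev≈-0.061523; u=1/2·0.166992+1/2·3.637695+1·(-0.061523)≈1.840820; next y=1/2·0.833008+1/4·1.840820≈0.876709
n=8: y≈0.876709, sp=1, e=sp−y≈0.123291; I≈3.760986, D=e−e_prev≈-0.043701; u=1/2·0.123291+1/2·3.760986+1·(-0.043701)≈1.898438; next y=1/2·0.876709+1/4·1.898438≈0.912964
n=9: y≈0.912964, sp=1, e=sp−y≈0.087036; I≈3.848022, D=e−e_prev≈-0.036255; u=1/2·0.087036+1/2·3.848022+1·(-0.036255)≈1.931274; next y=1/2·0.912964+1/4·1.931274≈0.939301
n=10: y≈0.939301, sp=1, e=sp−y≈0.060699; I≈3.908722, D=e−e_prev≈-0.026337; u=1/2·0.060699+1/2·3.908722+1·(-0.026337)≈1.958374; next y=1/2·0.939301+1/4·1.958374≈0.959244
n=11: y≈0.959244, sp=-2, e=sp−y≈-2.959244; I≈0.949478, D=e−e_prev≈-3.019943; u=1/2·(-2.959244)+1/2·0.949478+1·(-3.019943)≈-4.024826; next y=1/2·0.959244+1/4·(-4.024826)≈-0.526585
n=12: y≈-0.526585, sp=3, e=sp−y≈3.526585; I≈4.476063, D=e−e_prev≈6.485828; u=1/2·3.526585+1/2·4.476063+1·6.485828≈10.487152; next y=1/2·(-0.526585)+1/4·10.487152≈2.358496
n=13: y≈2.358496, sp=3, e=sp−y≈0.641504; I≈5.117567, D=e−e_prev≈-2.885080; u=1/2·0.641504+1/2·5.117567+1·(-2.885080)≈-0.005545; next y=1/2·2.358496+1/4·(-0.005545)≈1.177862
n=14: y≈1.177862, sp=3, e=sp−y≈1.822138; I≈6.939705, D=e−e_prev≈1.180634; u=1/2·1.822138+1/2·6.939705+1·1.180634≈5.561556; next y=1/2·1.177862+1/4·5.561556≈1.979320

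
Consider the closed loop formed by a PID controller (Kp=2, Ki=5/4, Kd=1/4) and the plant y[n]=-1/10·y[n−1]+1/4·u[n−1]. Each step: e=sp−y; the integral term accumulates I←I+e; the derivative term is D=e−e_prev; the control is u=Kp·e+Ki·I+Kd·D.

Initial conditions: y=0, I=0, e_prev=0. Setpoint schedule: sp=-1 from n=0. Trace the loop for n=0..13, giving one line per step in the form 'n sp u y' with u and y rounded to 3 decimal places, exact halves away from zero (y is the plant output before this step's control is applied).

0 -1 -3.500 0.000
1 -1 -1.438 -0.875
2 -1 -3.923 -0.272
3 -1 -2.297 -0.954
4 -1 -4.187 -0.479
5 -1 -2.899 -0.999
6 -1 -4.340 -0.625
7 -1 -3.324 -1.022
8 -1 -4.423 -0.729
9 -1 -3.624 -1.033
10 -1 -4.465 -0.803
11 -1 -3.838 -1.036
12 -1 -4.481 -0.856
13 -1 -3.990 -1.035

(exact arithmetic carried between steps; '≈' marks a value shown rounded to 6 d.p. or computed from one; I and e_prev carry over from the previous line; the table rounds u and y to 3 d.p., halves away from zero)
n=0: y=0, sp=-1, e=sp−y=-1; I=-1, D=e−e_prev=-1; u=2·(-1)+5/4·(-1)+1/4·(-1)=-3.5; next y=-1/10·0+1/4·(-3.5)=-0.875
n=1: y=-0.875, sp=-1, e=sp−y=-0.125; I=-1.125, D=e−e_prev=0.875; u=2·(-0.125)+5/4·(-1.125)+1/4·0.875=-1.4375; next y=-1/10·(-0.875)+1/4·(-1.4375)=-0.271875
n=2: y=-0.271875, sp=-1, e=sp−y=-0.728125; I=-1.853125, D=e−e_prev=-0.603125; u=2·(-0.728125)+5/4·(-1.853125)+1/4·(-0.603125)≈-3.923438; next y=-1/10·(-0.271875)+1/4·(-3.923438)≈-0.953672
n=3: y≈-0.953672, sp=-1, e=sp−y≈-0.046328; I≈-1.899453, D=e−e_prev≈0.681797; u=2·(-0.046328)+5/4·(-1.899453)+1/4·0.681797≈-2.296523; next y=-1/10·(-0.953672)+1/4·(-2.296523)≈-0.478764
n=4: y≈-0.478764, sp=-1, e=sp−y≈-0.521236; I≈-2.420689, D=e−e_prev≈-0.474908; u=2·(-0.521236)+5/4·(-2.420689)+1/4·(-0.474908)≈-4.187062; next y=-1/10·(-0.478764)+1/4·(-4.187062)≈-0.998889
n=5: y≈-0.998889, sp=-1, e=sp−y≈-0.001111; I≈-2.421800, D=e−e_prev≈0.520125; u=2·(-0.001111)+5/4·(-2.421800)+1/4·0.520125≈-2.899441; next y=-1/10·(-0.998889)+1/4·(-2.899441)≈-0.624971
n=6: y≈-0.624971, sp=-1, e=sp−y≈-0.375029; I≈-2.796829, D=e−e_prev≈-0.373918; u=2·(-0.375029)+5/4·(-2.796829)+1/4·(-0.373918)≈-4.339573; next y=-1/10·(-0.624971)+1/4·(-4.339573)≈-1.022396
n=7: y≈-1.022396, sp=-1, e=sp−y≈0.022396; I≈-2.774433, D=e−e_prev≈0.397425; u=2·0.022396+5/4·(-2.774433)+1/4·0.397425≈-3.323893; next y=-1/10·(-1.022396)+1/4·(-3.323893)≈-0.728734
n=8: y≈-0.728734, sp=-1, e=sp−y≈-0.271266; I≈-3.045699, D=e−e_prev≈-0.293662; u=2·(-0.271266)+5/4·(-3.045699)+1/4·(-0.293662)≈-4.423073; next y=-1/10·(-0.728734)+1/4·(-4.423073)≈-1.032895
n=9: y≈-1.032895, sp=-1, e=sp−y≈0.032895; I≈-3.012805, D=e−e_prev≈0.304161; u=2·0.032895+5/4·(-3.012805)+1/4·0.304161≈-3.624176; next y=-1/10·(-1.032895)+1/4·(-3.624176)≈-0.802754
n=10: y≈-0.802754, sp=-1, e=sp−y≈-0.197246; I≈-3.210050, D=e−e_prev≈-0.230140; u=2·(-0.197246)+5/4·(-3.210050)+1/4·(-0.230140)≈-4.464589; next y=-1/10·(-0.802754)+1/4·(-4.464589)≈-1.035872
n=11: y≈-1.035872, sp=-1, e=sp−y≈0.035872; I≈-3.174178, D=e−e_prev≈0.233117; u=2·0.035872+5/4·(-3.174178)+1/4·0.233117≈-3.837700; next y=-1/10·(-1.035872)+1/4·(-3.837700)≈-0.855838
n=12: y≈-0.855838, sp=-1, e=sp−y≈-0.144162; I≈-3.318340, D=e−e_prev≈-0.180034; u=2·(-0.144162)+5/4·(-3.318340)+1/4·(-0.180034)≈-4.481258; next y=-1/10·(-0.855838)+1/4·(-4.481258)≈-1.034731
n=13: y≈-1.034731, sp=-1, e=sp−y≈0.034731; I≈-3.283610, D=e−e_prev≈0.178893; u=2·0.034731+5/4·(-3.283610)+1/4·0.178893≈-3.990327; next y=-1/10·(-1.034731)+1/4·(-3.990327)≈-0.894109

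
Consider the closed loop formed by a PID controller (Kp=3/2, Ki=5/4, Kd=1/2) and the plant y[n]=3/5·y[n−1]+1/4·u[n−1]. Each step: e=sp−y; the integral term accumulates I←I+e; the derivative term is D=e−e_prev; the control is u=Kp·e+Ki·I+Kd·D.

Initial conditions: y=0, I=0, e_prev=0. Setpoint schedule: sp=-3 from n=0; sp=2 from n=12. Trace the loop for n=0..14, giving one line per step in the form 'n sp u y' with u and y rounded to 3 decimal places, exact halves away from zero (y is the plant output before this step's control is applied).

(exact arithmetic carried between steps; '≈' marks a value shown rounded to 6 d.p. or computed from one; I and e_prev carry over from the previous line; the table rounds u and y to 3 d.p., halves away from zero)
n=0: y=0, sp=-3, e=sp−y=-3; I=-3, D=e−e_prev=-3; u=3/2·(-3)+5/4·(-3)+1/2·(-3)=-9.75; next y=3/5·0+1/4·(-9.75)=-2.4375
n=1: y=-2.4375, sp=-3, e=sp−y=-0.5625; I=-3.5625, D=e−e_prev=2.4375; u=3/2·(-0.5625)+5/4·(-3.5625)+1/2·2.4375=-4.078125; next y=3/5·(-2.4375)+1/4·(-4.078125)≈-2.482031
n=2: y≈-2.482031, sp=-3, e=sp−y≈-0.517969; I≈-4.080469, D=e−e_prev≈0.044531; u=3/2·(-0.517969)+5/4·(-4.080469)+1/2·0.044531≈-5.855273; next y=3/5·(-2.482031)+1/4·(-5.855273)≈-2.953037
n=3: y≈-2.953037, sp=-3, e=sp−y≈-0.046963; I≈-4.127432, D=e−e_prev≈0.471006; u=3/2·(-0.046963)+5/4·(-4.127432)+1/2·0.471006≈-4.994231; next y=3/5·(-2.953037)+1/4·(-4.994231)≈-3.020380
n=4: y≈-3.020380, sp=-3, e=sp−y≈0.020380; I≈-4.107052, D=e−e_prev≈0.067343; u=3/2·0.020380+5/4·(-4.107052)+1/2·0.067343≈-5.069573; next y=3/5·(-3.020380)+1/4·(-5.069573)≈-3.079621
n=5: y≈-3.079621, sp=-3, e=sp−y≈0.079621; I≈-4.027430, D=e−e_prev≈0.059241; u=3/2·0.079621+5/4·(-4.027430)+1/2·0.059241≈-4.885235; next y=3/5·(-3.079621)+1/4·(-4.885235)≈-3.069082
n=6: y≈-3.069082, sp=-3, e=sp−y≈0.069082; I≈-3.958349, D=e−e_prev≈-0.010540; u=3/2·0.069082+5/4·(-3.958349)+1/2·(-0.010540)≈-4.849583; next y=3/5·(-3.069082)+1/4·(-4.849583)≈-3.053845
n=7: y≈-3.053845, sp=-3, e=sp−y≈0.053845; I≈-3.904504, D=e−e_prev≈-0.015237; u=3/2·0.053845+5/4·(-3.904504)+1/2·(-0.015237)≈-4.807481; next y=3/5·(-3.053845)+1/4·(-4.807481)≈-3.034177
n=8: y≈-3.034177, sp=-3, e=sp−y≈0.034177; I≈-3.870327, D=e−e_prev≈-0.019668; u=3/2·0.034177+5/4·(-3.870327)+1/2·(-0.019668)≈-4.796477; next y=3/5·(-3.034177)+1/4·(-4.796477)≈-3.019625
n=9: y≈-3.019625, sp=-3, e=sp−y≈0.019625; I≈-3.850701, D=e−e_prev≈-0.014552; u=3/2·0.019625+5/4·(-3.850701)+1/2·(-0.014552)≈-4.791214; next y=3/5·(-3.019625)+1/4·(-4.791214)≈-3.009579
n=10: y≈-3.009579, sp=-3, e=sp−y≈0.009579; I≈-3.841122, D=e−e_prev≈-0.010047; u=3/2·0.009579+5/4·(-3.841122)+1/2·(-0.010047)≈-4.792058; next y=3/5·(-3.009579)+1/4·(-4.792058)≈-3.003762
n=11: y≈-3.003762, sp=-3, e=sp−y≈0.003762; I≈-3.837361, D=e−e_prev≈-0.005817; u=3/2·0.003762+5/4·(-3.837361)+1/2·(-0.005817)≈-4.793967; next y=3/5·(-3.003762)+1/4·(-4.793967)≈-3.000749
n=12: y≈-3.000749, sp=2, e=sp−y≈5.000749; I≈1.163388, D=e−e_prev≈4.996987; u=3/2·5.000749+5/4·1.163388+1/2·4.996987≈11.453852; next y=3/5·(-3.000749)+1/4·11.453852≈1.063014
n=13: y≈1.063014, sp=2, e=sp−y≈0.936986; I≈2.100374, D=e−e_prev≈-4.063762; u=3/2·0.936986+5/4·2.100374+1/2·(-4.063762)≈1.999066; next y=3/5·1.063014+1/4·1.999066≈1.137575
n=14: y≈1.137575, sp=2, e=sp−y≈0.862425; I≈2.962800, D=e−e_prev≈-0.074561; u=3/2·0.862425+5/4·2.962800+1/2·(-0.074561)≈4.959857; next y=3/5·1.137575+1/4·4.959857≈1.922509

0 -3 -9.750 0.000
1 -3 -4.078 -2.438
2 -3 -5.855 -2.482
3 -3 -4.994 -2.953
4 -3 -5.070 -3.020
5 -3 -4.885 -3.080
6 -3 -4.850 -3.069
7 -3 -4.807 -3.054
8 -3 -4.796 -3.034
9 -3 -4.791 -3.020
10 -3 -4.792 -3.010
11 -3 -4.794 -3.004
12 2 11.454 -3.001
13 2 1.999 1.063
14 2 4.960 1.138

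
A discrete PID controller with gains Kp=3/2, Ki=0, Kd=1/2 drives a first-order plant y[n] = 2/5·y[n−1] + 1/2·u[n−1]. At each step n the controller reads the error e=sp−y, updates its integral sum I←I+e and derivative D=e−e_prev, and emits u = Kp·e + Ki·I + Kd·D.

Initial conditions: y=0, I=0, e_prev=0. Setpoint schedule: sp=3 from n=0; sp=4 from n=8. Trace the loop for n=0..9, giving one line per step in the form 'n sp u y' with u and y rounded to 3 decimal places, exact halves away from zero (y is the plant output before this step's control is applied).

0 3 6.000 0.000
1 3 -1.500 3.000
2 3 5.100 0.450
3 3 -0.735 2.730
4 3 4.416 0.725
5 3 -0.133 2.498
6 3 3.884 0.932
7 3 0.336 2.315
8 4 5.469 1.094
9 4 0.203 3.172

(exact arithmetic carried between steps; '≈' marks a value shown rounded to 6 d.p. or computed from one; I and e_prev carry over from the previous line; the table rounds u and y to 3 d.p., halves away from zero)
n=0: y=0, sp=3, e=sp−y=3; I=3, D=e−e_prev=3; u=3/2·3+0·3+1/2·3=6; next y=2/5·0+1/2·6=3
n=1: y=3, sp=3, e=sp−y=0; I=3, D=e−e_prev=-3; u=3/2·0+0·3+1/2·(-3)=-1.5; next y=2/5·3+1/2·(-1.5)=0.45
n=2: y=0.45, sp=3, e=sp−y=2.55; I=5.55, D=e−e_prev=2.55; u=3/2·2.55+0·5.55+1/2·2.55=5.1; next y=2/5·0.45+1/2·5.1=2.73
n=3: y=2.73, sp=3, e=sp−y=0.27; I=5.82, D=e−e_prev=-2.28; u=3/2·0.27+0·5.82+1/2·(-2.28)=-0.735; next y=2/5·2.73+1/2·(-0.735)=0.7245
n=4: y=0.7245, sp=3, e=sp−y=2.2755; I=8.0955, D=e−e_prev=2.0055; u=3/2·2.2755+0·8.0955+1/2·2.0055=4.416; next y=2/5·0.7245+1/2·4.416=2.4978
n=5: y=2.4978, sp=3, e=sp−y=0.5022; I=8.5977, D=e−e_prev=-1.7733; u=3/2·0.5022+0·8.5977+1/2·(-1.7733)=-0.13335; next y=2/5·2.4978+1/2·(-0.13335)=0.932445
n=6: y=0.932445, sp=3, e=sp−y=2.067555; I=10.665255, D=e−e_prev=1.565355; u=3/2·2.067555+0·10.665255+1/2·1.565355=3.88401; next y=2/5·0.932445+1/2·3.88401=2.314983
n=7: y=2.314983, sp=3, e=sp−y=0.685017; I=11.350272, D=e−e_prev=-1.382538; u=3/2·0.685017+0·11.350272+1/2·(-1.382538)≈0.336257; next y=2/5·2.314983+1/2·0.336257≈1.094121
n=8: y≈1.094121, sp=4, e=sp−y≈2.905879; I≈14.256151, D=e−e_prev≈2.220862; u=3/2·2.905879+0·14.256151+1/2·2.220862≈5.469249; next y=2/5·1.094121+1/2·5.469249≈3.172273
n=9: y≈3.172273, sp=4, e=sp−y≈0.827727; I≈15.083878, D=e−e_prev≈-2.078151; u=3/2·0.827727+0·15.083878+1/2·(-2.078151)≈0.202515; next y=2/5·3.172273+1/2·0.202515≈1.370167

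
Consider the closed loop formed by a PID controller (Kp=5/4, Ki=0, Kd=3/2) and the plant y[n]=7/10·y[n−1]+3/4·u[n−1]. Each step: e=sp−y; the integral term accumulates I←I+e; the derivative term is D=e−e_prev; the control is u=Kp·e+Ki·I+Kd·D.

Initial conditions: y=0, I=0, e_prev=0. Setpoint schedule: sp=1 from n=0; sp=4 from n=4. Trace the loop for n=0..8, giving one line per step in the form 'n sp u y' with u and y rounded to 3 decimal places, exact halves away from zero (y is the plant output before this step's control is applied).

(exact arithmetic carried between steps; '≈' marks a value shown rounded to 6 d.p. or computed from one; I and e_prev carry over from the previous line; the table rounds u and y to 3 d.p., halves away from zero)
n=0: y=0, sp=1, e=sp−y=1; I=1, D=e−e_prev=1; u=5/4·1+0·1+3/2·1=2.75; next y=7/10·0+3/4·2.75=2.0625
n=1: y=2.0625, sp=1, e=sp−y=-1.0625; I=-0.0625, D=e−e_prev=-2.0625; u=5/4·(-1.0625)+0·(-0.0625)+3/2·(-2.0625)=-4.421875; next y=7/10·2.0625+3/4·(-4.421875)≈-1.872656
n=2: y≈-1.872656, sp=1, e=sp−y≈2.872656; I≈2.810156, D=e−e_prev≈3.935156; u=5/4·2.872656+0·2.810156+3/2·3.935156≈9.493555; next y=7/10·(-1.872656)+3/4·9.493555≈5.809307
n=3: y≈5.809307, sp=1, e=sp−y≈-4.809307; I≈-1.999150, D=e−e_prev≈-7.681963; u=5/4·(-4.809307)+0·(-1.999150)+3/2·(-7.681963)≈-17.534578; next y=7/10·5.809307+3/4·(-17.534578)≈-9.084419
n=4: y≈-9.084419, sp=4, e=sp−y≈13.084419; I≈11.085268, D=e−e_prev≈17.893725; u=5/4·13.084419+0·11.085268+3/2·17.893725≈43.196111; next y=7/10·(-9.084419)+3/4·43.196111≈26.037990
n=5: y≈26.037990, sp=4, e=sp−y≈-22.037990; I≈-10.952722, D=e−e_prev≈-35.122409; u=5/4·(-22.037990)+0·(-10.952722)+3/2·(-35.122409)≈-80.231101; next y=7/10·26.037990+3/4·(-80.231101)≈-41.946733
n=6: y≈-41.946733, sp=4, e=sp−y≈45.946733; I≈34.994011, D=e−e_prev≈67.984723; u=5/4·45.946733+0·34.994011+3/2·67.984723≈159.410500; next y=7/10·(-41.946733)+3/4·159.410500≈90.195162
n=7: y≈90.195162, sp=4, e=sp−y≈-86.195162; I≈-51.201152, D=e−e_prev≈-132.141895; u=5/4·(-86.195162)+0·(-51.201152)+3/2·(-132.141895)≈-305.956795; next y=7/10·90.195162+3/4·(-305.956795)≈-166.330983
n=8: y≈-166.330983, sp=4, e=sp−y≈170.330983; I≈119.129831, D=e−e_prev≈256.526145; u=5/4·170.330983+0·119.129831+3/2·256.526145≈597.702947; next y=7/10·(-166.330983)+3/4·597.702947≈331.845522

0 1 2.750 0.000
1 1 -4.422 2.063
2 1 9.494 -1.873
3 1 -17.535 5.809
4 4 43.196 -9.084
5 4 -80.231 26.038
6 4 159.411 -41.947
7 4 -305.957 90.195
8 4 597.703 -166.331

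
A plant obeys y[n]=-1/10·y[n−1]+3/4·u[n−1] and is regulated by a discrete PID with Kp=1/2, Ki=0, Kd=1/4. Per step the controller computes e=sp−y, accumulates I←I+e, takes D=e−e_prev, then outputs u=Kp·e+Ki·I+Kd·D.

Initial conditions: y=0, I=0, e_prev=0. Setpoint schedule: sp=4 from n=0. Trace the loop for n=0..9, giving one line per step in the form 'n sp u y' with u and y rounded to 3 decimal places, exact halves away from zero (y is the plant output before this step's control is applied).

0 4 3.000 0.000
1 4 0.313 2.250
2 4 2.555 0.009
3 4 0.566 1.916
4 4 2.304 0.233
5 4 0.779 1.705
6 4 2.116 0.414
7 4 0.944 1.545
8 4 1.971 0.554
9 4 1.071 1.423

(exact arithmetic carried between steps; '≈' marks a value shown rounded to 6 d.p. or computed from one; I and e_prev carry over from the previous line; the table rounds u and y to 3 d.p., halves away from zero)
n=0: y=0, sp=4, e=sp−y=4; I=4, D=e−e_prev=4; u=1/2·4+0·4+1/4·4=3; next y=-1/10·0+3/4·3=2.25
n=1: y=2.25, sp=4, e=sp−y=1.75; I=5.75, D=e−e_prev=-2.25; u=1/2·1.75+0·5.75+1/4·(-2.25)=0.3125; next y=-1/10·2.25+3/4·0.3125=0.009375
n=2: y=0.009375, sp=4, e=sp−y=3.990625; I=9.740625, D=e−e_prev=2.240625; u=1/2·3.990625+0·9.740625+1/4·2.240625≈2.555469; next y=-1/10·0.009375+3/4·2.555469≈1.915664
n=3: y≈1.915664, sp=4, e=sp−y≈2.084336; I≈11.824961, D=e−e_prev≈-1.906289; u=1/2·2.084336+0·11.824961+1/4·(-1.906289)≈0.565596; next y=-1/10·1.915664+3/4·0.565596≈0.232630
n=4: y≈0.232630, sp=4, e=sp−y≈3.767370; I≈15.592331, D=e−e_prev≈1.683034; u=1/2·3.767370+0·15.592331+1/4·1.683034≈2.304443; next y=-1/10·0.232630+3/4·2.304443≈1.705069
n=5: y≈1.705069, sp=4, e=sp−y≈2.294931; I≈17.887261, D=e−e_prev≈-1.472439; u=1/2·2.294931+0·17.887261+1/4·(-1.472439)≈0.779356; next y=-1/10·1.705069+3/4·0.779356≈0.414010
n=6: y≈0.414010, sp=4, e=sp−y≈3.585990; I≈21.473251, D=e−e_prev≈1.291060; u=1/2·3.585990+0·21.473251+1/4·1.291060≈2.115760; next y=-1/10·0.414010+3/4·2.115760≈1.545419
n=7: y≈1.545419, sp=4, e=sp−y≈2.454581; I≈23.927832, D=e−e_prev≈-1.131409; u=1/2·2.454581+0·23.927832+1/4·(-1.131409)≈0.944438; next y=-1/10·1.545419+3/4·0.944438≈0.553787
n=8: y≈0.553787, sp=4, e=sp−y≈3.446213; I≈27.374046, D=e−e_prev≈0.991632; u=1/2·3.446213+0·27.374046+1/4·0.991632≈1.971015; next y=-1/10·0.553787+3/4·1.971015≈1.422882
n=9: y≈1.422882, sp=4, e=sp−y≈2.577118; I≈29.951163, D=e−e_prev≈-0.869096; u=1/2·2.577118+0·29.951163+1/4·(-0.869096)≈1.071285; next y=-1/10·1.422882+3/4·1.071285≈0.661175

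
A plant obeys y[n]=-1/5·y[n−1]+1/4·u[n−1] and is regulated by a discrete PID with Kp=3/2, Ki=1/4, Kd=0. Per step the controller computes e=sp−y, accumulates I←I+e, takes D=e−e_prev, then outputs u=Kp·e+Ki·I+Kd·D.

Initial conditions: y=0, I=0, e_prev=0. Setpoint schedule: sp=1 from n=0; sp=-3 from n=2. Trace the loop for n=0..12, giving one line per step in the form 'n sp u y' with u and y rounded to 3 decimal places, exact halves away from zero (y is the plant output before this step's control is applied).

0 1 1.750 0.000
1 1 1.234 0.438
2 -3 -5.246 0.221
3 -3 -3.292 -1.356
4 -3 -5.110 -0.552
5 -3 -4.645 -1.167
6 -3 -5.522 -0.928
7 -3 -5.573 -1.195
8 -3 -6.095 -1.154
9 -3 -6.314 -1.293
10 -3 -6.694 -1.320
11 -3 -6.957 -1.409
12 -3 -7.271 -1.457

(exact arithmetic carried between steps; '≈' marks a value shown rounded to 6 d.p. or computed from one; I and e_prev carry over from the previous line; the table rounds u and y to 3 d.p., halves away from zero)
n=0: y=0, sp=1, e=sp−y=1; I=1, D=e−e_prev=1; u=3/2·1+1/4·1+0·1=1.75; next y=-1/5·0+1/4·1.75=0.4375
n=1: y=0.4375, sp=1, e=sp−y=0.5625; I=1.5625, D=e−e_prev=-0.4375; u=3/2·0.5625+1/4·1.5625+0·(-0.4375)=1.234375; next y=-1/5·0.4375+1/4·1.234375≈0.221094
n=2: y≈0.221094, sp=-3, e=sp−y≈-3.221094; I≈-1.658594, D=e−e_prev≈-3.783594; u=3/2·(-3.221094)+1/4·(-1.658594)+0·(-3.783594)≈-5.246289; next y=-1/5·0.221094+1/4·(-5.246289)≈-1.355791
n=3: y≈-1.355791, sp=-3, e=sp−y≈-1.644209; I≈-3.302803, D=e−e_prev≈1.576885; u=3/2·(-1.644209)+1/4·(-3.302803)+0·1.576885≈-3.292014; next y=-1/5·(-1.355791)+1/4·(-3.292014)≈-0.551845
n=4: y≈-0.551845, sp=-3, e=sp−y≈-2.448155; I≈-5.750957, D=e−e_prev≈-0.803946; u=3/2·(-2.448155)+1/4·(-5.750957)+0·(-0.803946)≈-5.109971; next y=-1/5·(-0.551845)+1/4·(-5.109971)≈-1.167124
n=5: y≈-1.167124, sp=-3, e=sp−y≈-1.832876; I≈-7.583834, D=e−e_prev≈0.615278; u=3/2·(-1.832876)+1/4·(-7.583834)+0·0.615278≈-4.645273; next y=-1/5·(-1.167124)+1/4·(-4.645273)≈-0.927893
n=6: y≈-0.927893, sp=-3, e=sp−y≈-2.072107; I≈-9.655940, D=e−e_prev≈-0.239230; u=3/2·(-2.072107)+1/4·(-9.655940)+0·(-0.239230)≈-5.522145; next y=-1/5·(-0.927893)+1/4·(-5.522145)≈-1.194958
n=7: y≈-1.194958, sp=-3, e=sp−y≈-1.805042; I≈-11.460983, D=e−e_prev≈0.267064; u=3/2·(-1.805042)+1/4·(-11.460983)+0·0.267064≈-5.572809; next y=-1/5·(-1.194958)+1/4·(-5.572809)≈-1.154211
n=8: y≈-1.154211, sp=-3, e=sp−y≈-1.845789; I≈-13.306772, D=e−e_prev≈-0.040747; u=3/2·(-1.845789)+1/4·(-13.306772)+0·(-0.040747)≈-6.095377; next y=-1/5·(-1.154211)+1/4·(-6.095377)≈-1.293002
n=9: y≈-1.293002, sp=-3, e=sp−y≈-1.706998; I≈-15.013770, D=e−e_prev≈0.138791; u=3/2·(-1.706998)+1/4·(-15.013770)+0·0.138791≈-6.313939; next y=-1/5·(-1.293002)+1/4·(-6.313939)≈-1.319884
n=10: y≈-1.319884, sp=-3, e=sp−y≈-1.680116; I≈-16.693885, D=e−e_prev≈0.026882; u=3/2·(-1.680116)+1/4·(-16.693885)+0·0.026882≈-6.693645; next y=-1/5·(-1.319884)+1/4·(-6.693645)≈-1.409434
n=11: y≈-1.409434, sp=-3, e=sp−y≈-1.590566; I≈-18.284451, D=e−e_prev≈0.089550; u=3/2·(-1.590566)+1/4·(-18.284451)+0·0.089550≈-6.956961; next y=-1/5·(-1.409434)+1/4·(-6.956961)≈-1.457353
n=12: y≈-1.457353, sp=-3, e=sp−y≈-1.542647; I≈-19.827098, D=e−e_prev≈0.047919; u=3/2·(-1.542647)+1/4·(-19.827098)+0·0.047919≈-7.270744; next y=-1/5·(-1.457353)+1/4·(-7.270744)≈-1.526215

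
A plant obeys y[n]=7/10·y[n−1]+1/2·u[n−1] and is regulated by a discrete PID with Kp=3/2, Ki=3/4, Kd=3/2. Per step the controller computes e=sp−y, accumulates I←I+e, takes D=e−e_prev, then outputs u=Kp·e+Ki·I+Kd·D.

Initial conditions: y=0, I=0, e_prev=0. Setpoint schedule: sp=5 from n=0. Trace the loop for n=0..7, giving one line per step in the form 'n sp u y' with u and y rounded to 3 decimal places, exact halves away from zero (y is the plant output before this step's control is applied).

(exact arithmetic carried between steps; '≈' marks a value shown rounded to 6 d.p. or computed from one; I and e_prev carry over from the previous line; the table rounds u and y to 3 d.p., halves away from zero)
n=0: y=0, sp=5, e=sp−y=5; I=5, D=e−e_prev=5; u=3/2·5+3/4·5+3/2·5=18.75; next y=7/10·0+1/2·18.75=9.375
n=1: y=9.375, sp=5, e=sp−y=-4.375; I=0.625, D=e−e_prev=-9.375; u=3/2·(-4.375)+3/4·0.625+3/2·(-9.375)=-20.15625; next y=7/10·9.375+1/2·(-20.15625)=-3.515625
n=2: y=-3.515625, sp=5, e=sp−y=8.515625; I=9.140625, D=e−e_prev=12.890625; u=3/2·8.515625+3/4·9.140625+3/2·12.890625≈38.964844; next y=7/10·(-3.515625)+1/2·38.964844≈17.021484
n=3: y≈17.021484, sp=5, e=sp−y≈-12.021484; I≈-2.880859, D=e−e_prev≈-20.537109; u=3/2·(-12.021484)+3/4·(-2.880859)+3/2·(-20.537109)≈-50.998535; next y=7/10·17.021484+1/2·(-50.998535)≈-13.584229
n=4: y≈-13.584229, sp=5, e=sp−y≈18.584229; I≈15.703369, D=e−e_prev≈30.605713; u=3/2·18.584229+3/4·15.703369+3/2·30.605713≈85.562439; next y=7/10·(-13.584229)+1/2·85.562439≈33.272260
n=5: y≈33.272260, sp=5, e=sp−y≈-28.272260; I≈-12.568890, D=e−e_prev≈-46.856488; u=3/2·(-28.272260)+3/4·(-12.568890)+3/2·(-46.856488)≈-122.119789; next y=7/10·33.272260+1/2·(-122.119789)≈-37.769313
n=6: y≈-37.769313, sp=5, e=sp−y≈42.769313; I≈30.200423, D=e−e_prev≈71.041572; u=3/2·42.769313+3/4·30.200423+3/2·71.041572≈193.366645; next y=7/10·(-37.769313)+1/2·193.366645≈70.244803
n=7: y≈70.244803, sp=5, e=sp−y≈-65.244803; I≈-35.044381, D=e−e_prev≈-108.014116; u=3/2·(-65.244803)+3/4·(-35.044381)+3/2·(-108.014116)≈-286.171665; next y=7/10·70.244803+1/2·(-286.171665)≈-93.914470

0 5 18.750 0.000
1 5 -20.156 9.375
2 5 38.965 -3.516
3 5 -50.999 17.021
4 5 85.562 -13.584
5 5 -122.120 33.272
6 5 193.367 -37.769
7 5 -286.172 70.245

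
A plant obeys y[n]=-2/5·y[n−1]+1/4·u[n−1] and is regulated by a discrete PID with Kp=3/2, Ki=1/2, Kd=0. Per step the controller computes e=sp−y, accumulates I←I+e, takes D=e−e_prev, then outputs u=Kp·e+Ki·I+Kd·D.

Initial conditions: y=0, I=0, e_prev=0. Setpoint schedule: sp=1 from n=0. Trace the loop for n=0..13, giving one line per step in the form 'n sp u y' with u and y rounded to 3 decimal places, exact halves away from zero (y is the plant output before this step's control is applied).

(exact arithmetic carried between steps; '≈' marks a value shown rounded to 6 d.p. or computed from one; I and e_prev carry over from the previous line; the table rounds u and y to 3 d.p., halves away from zero)
n=0: y=0, sp=1, e=sp−y=1; I=1, D=e−e_prev=1; u=3/2·1+1/2·1+0·1=2; next y=-2/5·0+1/4·2=0.5
n=1: y=0.5, sp=1, e=sp−y=0.5; I=1.5, D=e−e_prev=-0.5; u=3/2·0.5+1/2·1.5+0·(-0.5)=1.5; next y=-2/5·0.5+1/4·1.5=0.175
n=2: y=0.175, sp=1, e=sp−y=0.825; I=2.325, D=e−e_prev=0.325; u=3/2·0.825+1/2·2.325+0·0.325=2.4; next y=-2/5·0.175+1/4·2.4=0.53
n=3: y=0.53, sp=1, e=sp−y=0.47; I=2.795, D=e−e_prev=-0.355; u=3/2·0.47+1/2·2.795+0·(-0.355)=2.1025; next y=-2/5·0.53+1/4·2.1025=0.313625
n=4: y=0.313625, sp=1, e=sp−y=0.686375; I=3.481375, D=e−e_prev=0.216375; u=3/2·0.686375+1/2·3.481375+0·0.216375=2.77025; next y=-2/5·0.313625+1/4·2.77025≈0.567113
n=5: y≈0.567113, sp=1, e=sp−y≈0.432888; I≈3.914263, D=e−e_prev≈-0.253488; u=3/2·0.432888+1/2·3.914263+0·(-0.253488)≈2.606463; next y=-2/5·0.567113+1/4·2.606463≈0.424771
n=6: y≈0.424771, sp=1, e=sp−y≈0.575229; I≈4.489492, D=e−e_prev≈0.142342; u=3/2·0.575229+1/2·4.489492+0·0.142342≈3.10759; next y=-2/5·0.424771+1/4·3.10759≈0.606989
n=7: y≈0.606989, sp=1, e=sp−y≈0.393011; I≈4.882503, D=e−e_prev≈-0.182219; u=3/2·0.393011+1/2·4.882503+0·(-0.182219)≈3.030767; next y=-2/5·0.606989+1/4·3.030767≈0.514896
n=8: y≈0.514896, sp=1, e=sp−y≈0.485104; I≈5.367606, D=e−e_prev≈0.092093; u=3/2·0.485104+1/2·5.367606+0·0.092093≈3.411459; next y=-2/5·0.514896+1/4·3.411459≈0.646906
n=9: y≈0.646906, sp=1, e=sp−y≈0.353094; I≈5.720700, D=e−e_prev≈-0.132010; u=3/2·0.353094+1/2·5.720700+0·(-0.132010)≈3.389991; next y=-2/5·0.646906+1/4·3.389991≈0.588735
n=10: y≈0.588735, sp=1, e=sp−y≈0.411265; I≈6.131965, D=e−e_prev≈0.058171; u=3/2·0.411265+1/2·6.131965+0·0.058171≈3.682880; next y=-2/5·0.588735+1/4·3.682880≈0.685226
n=11: y≈0.685226, sp=1, e=sp−y≈0.314774; I≈6.446739, D=e−e_prev≈-0.096491; u=3/2·0.314774+1/2·6.446739+0·(-0.096491)≈3.695531; next y=-2/5·0.685226+1/4·3.695531≈0.649792
n=12: y≈0.649792, sp=1, e=sp−y≈0.350208; I≈6.796947, D=e−e_prev≈0.035434; u=3/2·0.350208+1/2·6.796947+0·0.035434≈3.923785; next y=-2/5·0.649792+1/4·3.923785≈0.721029
n=13: y≈0.721029, sp=1, e=sp−y≈0.278971; I≈7.075918, D=e−e_prev≈-0.071237; u=3/2·0.278971+1/2·7.075918+0·(-0.071237)≈3.956415; next y=-2/5·0.721029+1/4·3.956415≈0.700692

0 1 2.000 0.000
1 1 1.500 0.500
2 1 2.400 0.175
3 1 2.103 0.530
4 1 2.770 0.314
5 1 2.606 0.567
6 1 3.108 0.425
7 1 3.031 0.607
8 1 3.411 0.515
9 1 3.390 0.647
10 1 3.683 0.589
11 1 3.696 0.685
12 1 3.924 0.650
13 1 3.956 0.721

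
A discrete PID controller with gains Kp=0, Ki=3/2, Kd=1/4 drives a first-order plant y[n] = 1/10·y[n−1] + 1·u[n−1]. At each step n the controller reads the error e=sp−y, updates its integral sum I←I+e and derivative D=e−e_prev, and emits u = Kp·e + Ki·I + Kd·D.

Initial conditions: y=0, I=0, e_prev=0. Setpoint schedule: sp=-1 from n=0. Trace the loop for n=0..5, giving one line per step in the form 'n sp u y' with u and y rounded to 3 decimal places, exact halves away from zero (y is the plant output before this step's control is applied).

(exact arithmetic carried between steps; '≈' marks a value shown rounded to 6 d.p. or computed from one; I and e_prev carry over from the previous line; the table rounds u and y to 3 d.p., halves away from zero)
n=0: y=0, sp=-1, e=sp−y=-1; I=-1, D=e−e_prev=-1; u=0·(-1)+3/2·(-1)+1/4·(-1)=-1.75; next y=1/10·0+1·(-1.75)=-1.75
n=1: y=-1.75, sp=-1, e=sp−y=0.75; I=-0.25, D=e−e_prev=1.75; u=0·0.75+3/2·(-0.25)+1/4·1.75=0.0625; next y=1/10·(-1.75)+1·0.0625=-0.1125
n=2: y=-0.1125, sp=-1, e=sp−y=-0.8875; I=-1.1375, D=e−e_prev=-1.6375; u=0·(-0.8875)+3/2·(-1.1375)+1/4·(-1.6375)=-2.115625; next y=1/10·(-0.1125)+1·(-2.115625)=-2.126875
n=3: y=-2.126875, sp=-1, e=sp−y=1.126875; I=-0.010625, D=e−e_prev=2.014375; u=0·1.126875+3/2·(-0.010625)+1/4·2.014375≈0.487656; next y=1/10·(-2.126875)+1·0.487656≈0.274969
n=4: y≈0.274969, sp=-1, e=sp−y≈-1.274969; I≈-1.285594, D=e−e_prev≈-2.401844; u=0·(-1.274969)+3/2·(-1.285594)+1/4·(-2.401844)≈-2.528852; next y=1/10·0.274969+1·(-2.528852)≈-2.501355
n=5: y≈-2.501355, sp=-1, e=sp−y≈1.501355; I≈0.215761, D=e−e_prev≈2.776323; u=0·1.501355+3/2·0.215761+1/4·2.776323≈1.017722; next y=1/10·(-2.501355)+1·1.017722≈0.767587

0 -1 -1.750 0.000
1 -1 0.063 -1.750
2 -1 -2.116 -0.113
3 -1 0.488 -2.127
4 -1 -2.529 0.275
5 -1 1.018 -2.501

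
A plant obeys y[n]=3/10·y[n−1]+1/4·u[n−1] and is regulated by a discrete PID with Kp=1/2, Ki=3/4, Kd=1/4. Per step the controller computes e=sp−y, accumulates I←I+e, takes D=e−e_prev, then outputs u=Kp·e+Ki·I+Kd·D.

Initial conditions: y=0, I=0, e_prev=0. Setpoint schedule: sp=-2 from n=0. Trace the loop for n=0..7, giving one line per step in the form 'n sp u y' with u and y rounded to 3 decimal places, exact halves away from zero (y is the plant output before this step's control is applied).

(exact arithmetic carried between steps; '≈' marks a value shown rounded to 6 d.p. or computed from one; I and e_prev carry over from the previous line; the table rounds u and y to 3 d.p., halves away from zero)
n=0: y=0, sp=-2, e=sp−y=-2; I=-2, D=e−e_prev=-2; u=1/2·(-2)+3/4·(-2)+1/4·(-2)=-3; next y=3/10·0+1/4·(-3)=-0.75
n=1: y=-0.75, sp=-2, e=sp−y=-1.25; I=-3.25, D=e−e_prev=0.75; u=1/2·(-1.25)+3/4·(-3.25)+1/4·0.75=-2.875; next y=3/10·(-0.75)+1/4·(-2.875)=-0.94375
n=2: y=-0.94375, sp=-2, e=sp−y=-1.05625; I=-4.30625, D=e−e_prev=0.19375; u=1/2·(-1.05625)+3/4·(-4.30625)+1/4·0.19375=-3.709375; next y=3/10·(-0.94375)+1/4·(-3.709375)≈-1.210469
n=3: y≈-1.210469, sp=-2, e=sp−y≈-0.789531; I≈-5.095781, D=e−e_prev≈0.266719; u=1/2·(-0.789531)+3/4·(-5.095781)+1/4·0.266719≈-4.149922; next y=3/10·(-1.210469)+1/4·(-4.149922)≈-1.400621
n=4: y≈-1.400621, sp=-2, e=sp−y≈-0.599379; I≈-5.695160, D=e−e_prev≈0.190152; u=1/2·(-0.599379)+3/4·(-5.695160)+1/4·0.190152≈-4.523521; next y=3/10·(-1.400621)+1/4·(-4.523521)≈-1.551067
n=5: y≈-1.551067, sp=-2, e=sp−y≈-0.448933; I≈-6.144093, D=e−e_prev≈0.150446; u=1/2·(-0.448933)+3/4·(-6.144093)+1/4·0.150446≈-4.794925; next y=3/10·(-1.551067)+1/4·(-4.794925)≈-1.664051
n=6: y≈-1.664051, sp=-2, e=sp−y≈-0.335949; I≈-6.480042, D=e−e_prev≈0.112985; u=1/2·(-0.335949)+3/4·(-6.480042)+1/4·0.112985≈-4.999760; next y=3/10·(-1.664051)+1/4·(-4.999760)≈-1.749155
n=7: y≈-1.749155, sp=-2, e=sp−y≈-0.250845; I≈-6.730887, D=e−e_prev≈0.085104; u=1/2·(-0.250845)+3/4·(-6.730887)+1/4·0.085104≈-5.152311; next y=3/10·(-1.749155)+1/4·(-5.152311)≈-1.812824

0 -2 -3.000 0.000
1 -2 -2.875 -0.750
2 -2 -3.709 -0.944
3 -2 -4.150 -1.210
4 -2 -4.524 -1.401
5 -2 -4.795 -1.551
6 -2 -5.000 -1.664
7 -2 -5.152 -1.749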